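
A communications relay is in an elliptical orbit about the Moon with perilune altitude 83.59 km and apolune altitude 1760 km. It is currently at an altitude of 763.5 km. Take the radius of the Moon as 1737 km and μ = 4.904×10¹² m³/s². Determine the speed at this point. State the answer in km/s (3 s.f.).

r_p = 1737 + 83.59 = 1820.6 km = 1.8206×10⁶ m.
r_a = 1737 + 1760 = 3497.0 km = 3.4970×10⁶ m.
r = 1737 + 763.5 = 2500.5 km = 2.500×10⁶ m.
Semi-major axis a = (r_p + r_a)/2 = 2658.8 km = 2.659×10⁶ m.
Vis-viva: v² = μ(2/r − 1/a) = 4.904×10¹² × (7.998×10⁻⁷ − 3.761×10⁻⁷) = 2.078×10⁶ m²/s².
v = 1442 m/s = 1.442 km/s.

v ≈ 1.44 km/s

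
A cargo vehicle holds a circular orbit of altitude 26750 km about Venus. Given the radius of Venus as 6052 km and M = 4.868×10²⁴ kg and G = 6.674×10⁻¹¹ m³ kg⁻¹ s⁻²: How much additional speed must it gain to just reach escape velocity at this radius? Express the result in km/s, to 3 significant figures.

μ = GM = 6.674×10⁻¹¹ × 4.868×10²⁴ = 3.249×10¹⁴ m³/s².
r = 6052 + 26750 = 32802 km = 3.2802×10⁷ m.
Circular speed v_c = √(μ/r) = 3147 m/s.
Escape speed v_esc = √(2μ/r) = √2 × v_c = 4451 m/s.
Δv = v_esc − v_c = 1304 m/s = 1.304 km/s.

Δv ≈ 1.30 km/s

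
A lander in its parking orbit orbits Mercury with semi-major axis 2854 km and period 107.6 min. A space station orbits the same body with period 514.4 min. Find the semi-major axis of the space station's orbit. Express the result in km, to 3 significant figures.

a₂ ≈ 8100 km

Kepler's third law: a³ ∝ T², so a₂ = a₁ (T₂/T₁)^(2/3).
T₂/T₁ = 4.781, (T₂/T₁)^(2/3) = 2.838.
a₂ = 2854 × 2.838 = 8099 km.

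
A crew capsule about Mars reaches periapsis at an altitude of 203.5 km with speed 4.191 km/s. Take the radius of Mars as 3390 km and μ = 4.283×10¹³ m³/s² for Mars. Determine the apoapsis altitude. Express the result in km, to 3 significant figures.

apoapsis altitude ≈ 6670 km

r_p = 3390 + 203.5 = 3593.5 km = 3.594×10⁶ m.
Specific energy ε = v²/2 − μ/r = -3.137×10⁶ J/kg, so a = −μ/(2ε) = 6.828×10⁶ m.
The apsides satisfy r_p + r_a = 2a, so the apoapsis radius is 2a − r_p = 1.006×10⁷ m = 10062 km.
Apoapsis altitude = 10062 − 3390 = 6671.8 km.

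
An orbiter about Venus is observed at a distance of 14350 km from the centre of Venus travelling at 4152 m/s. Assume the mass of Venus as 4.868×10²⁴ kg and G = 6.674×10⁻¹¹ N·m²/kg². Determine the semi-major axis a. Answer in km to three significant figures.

μ = GM = 6.674×10⁻¹¹ × 4.868×10²⁴ = 3.249×10¹⁴ m³/s².
r = 1.435×10⁷ m.
Vis-viva rearranged: 1/a = 2/r − v²/μ = 1.394×10⁻⁷ − 5.306×10⁻⁸ = 8.631×10⁻⁸ m⁻¹.
a = 1.159×10⁷ m = 11586 km.

a ≈ 11600 km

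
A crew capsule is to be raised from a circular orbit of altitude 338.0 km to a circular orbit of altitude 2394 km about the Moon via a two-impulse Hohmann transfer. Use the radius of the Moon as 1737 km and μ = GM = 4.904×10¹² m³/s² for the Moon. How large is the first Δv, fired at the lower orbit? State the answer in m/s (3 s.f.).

Δv ≈ 236 m/s

r₁ = 1737 + 338.0 = 2075.0 km = 2.0750×10⁶ m.
r₂ = 1737 + 2394 = 4131.0 km = 4.1310×10⁶ m.
Transfer ellipse a_t = (r₁ + r₂)/2 = 3.103×10⁶ m.
At r₁: circular v_c1 = √(μ/r₁) = 1537 m/s; transfer-perilune v_p = √[μ(2/r₁ − 1/a_t)] = 1774 m/s.
Δv₁ = v_p − v_c1 = 236.5 m/s.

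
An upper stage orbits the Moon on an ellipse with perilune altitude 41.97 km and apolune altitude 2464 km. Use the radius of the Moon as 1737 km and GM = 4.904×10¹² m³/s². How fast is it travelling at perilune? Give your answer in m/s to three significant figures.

r_p = 1737 + 41.97 = 1779.0 km = 1.7790×10⁶ m.
r_a = 1737 + 2464 = 4201.0 km = 4.2010×10⁶ m.
Semi-major axis a = (r_p + r_a)/2 = 2990.0 km = 2.990×10⁶ m.
Vis-viva: v² = μ(2/r − 1/a) = 4.904×10¹² × (1.124×10⁻⁶ − 3.344×10⁻⁷) = 3.873×10⁶ m²/s².
v = 1968 m/s.

v ≈ 1970 m/s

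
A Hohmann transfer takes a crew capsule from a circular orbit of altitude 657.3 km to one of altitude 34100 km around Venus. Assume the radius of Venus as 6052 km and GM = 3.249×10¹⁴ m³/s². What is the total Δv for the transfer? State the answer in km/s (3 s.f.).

r₁ = 6052 + 657.3 = 6709.3 km = 6.7093×10⁶ m.
r₂ = 6052 + 34100 = 40152 km = 4.0152×10⁷ m.
Transfer ellipse a_t = (r₁ + r₂)/2 = 2.343×10⁷ m.
At r₁: circular v_c1 = √(μ/r₁) = 6959 m/s; transfer-periapsis v_p = √[μ(2/r₁ − 1/a_t)] = 9110 m/s.
Δv₁ = v_p − v_c1 = 2151 m/s.
At r₂: circular v_c2 = √(μ/r₂) = 2845 m/s; transfer-apoapsis v_a = √[μ(2/r₂ − 1/a_t)] = 1522 m/s.
Δv₂ = v_c2 − v_a = 1322 m/s.
Total Δv = Δv₁ + Δv₂ = 3473 m/s = 3.473 km/s.

Δv_total ≈ 3.47 km/s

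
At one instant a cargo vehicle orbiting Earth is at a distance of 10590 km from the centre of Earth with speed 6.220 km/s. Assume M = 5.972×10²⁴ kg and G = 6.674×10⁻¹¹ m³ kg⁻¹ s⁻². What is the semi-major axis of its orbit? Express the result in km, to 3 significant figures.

a ≈ 10900 km

μ = GM = 6.674×10⁻¹¹ × 5.972×10²⁴ = 3.986×10¹⁴ m³/s².
r = 1.059×10⁷ m.
Vis-viva rearranged: 1/a = 2/r − v²/μ = 1.889×10⁻⁷ − 9.707×10⁻⁸ = 9.179×10⁻⁸ m⁻¹.
a = 1.089×10⁷ m = 10894 km.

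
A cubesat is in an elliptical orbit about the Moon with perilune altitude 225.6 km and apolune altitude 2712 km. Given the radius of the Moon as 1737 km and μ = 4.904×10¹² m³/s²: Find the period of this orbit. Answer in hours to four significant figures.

r_p = 1737 + 225.6 = 1962.6 km = 1.9626×10⁶ m.
r_a = 1737 + 2712 = 4449.0 km = 4.4490×10⁶ m.
Semi-major axis a = (r_p + r_a)/2 = (1962.6 + 4449.0)/2 = 3205.8 km = 3.206×10⁶ m.
By Kepler's third law T = 2π√(a³/μ) = 2π × 2.592×10³ = 1.629×10⁴ s.
= 4.524 hours.

T ≈ 4.524 hours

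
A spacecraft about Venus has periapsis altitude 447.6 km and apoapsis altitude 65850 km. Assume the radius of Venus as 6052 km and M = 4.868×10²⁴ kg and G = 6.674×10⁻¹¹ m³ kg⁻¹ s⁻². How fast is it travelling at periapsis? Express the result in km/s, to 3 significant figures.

μ = GM = 6.674×10⁻¹¹ × 4.868×10²⁴ = 3.249×10¹⁴ m³/s².
r_p = 6052 + 447.6 = 6499.6 km = 6.4996×10⁶ m.
r_a = 6052 + 65850 = 71902 km = 7.1902×10⁷ m.
Semi-major axis a = (r_p + r_a)/2 = 39201 km = 3.920×10⁷ m.
Vis-viva: v² = μ(2/r − 1/a) = 3.249×10¹⁴ × (3.077×10⁻⁷ − 2.551×10⁻⁸) = 9.168×10⁷ m²/s².
v = 9575 m/s = 9.575 km/s.

v ≈ 9.58 km/s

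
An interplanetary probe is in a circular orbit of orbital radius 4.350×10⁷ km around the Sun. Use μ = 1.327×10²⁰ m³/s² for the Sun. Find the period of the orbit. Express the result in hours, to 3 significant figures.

T ≈ 1370 hours

r = 4.350×10⁷ km = 4.350×10¹⁰ m.
Kepler's third law: T = 2π√(r³/μ) = 2π√((4.350×10¹⁰)³ / 1.327×10²⁰).
r³/μ = 6.203×10¹¹ s², so T = 2π × 7.876×10⁵ = 4.949×10⁶ s.
Converting: 4.949×10⁶ s ÷ 3600 = 1375 hours.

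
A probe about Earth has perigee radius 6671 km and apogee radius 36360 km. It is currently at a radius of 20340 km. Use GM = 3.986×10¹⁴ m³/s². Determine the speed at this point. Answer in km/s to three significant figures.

Semi-major axis a = (r_p + r_a)/2 = 21516 km = 2.152×10⁷ m.
Vis-viva: v² = μ(2/r − 1/a) = 3.986×10¹⁴ × (9.833×10⁻⁸ − 4.648×10⁻⁸) = 2.067×10⁷ m²/s².
v = 4546 m/s = 4.546 km/s.

v ≈ 4.55 km/s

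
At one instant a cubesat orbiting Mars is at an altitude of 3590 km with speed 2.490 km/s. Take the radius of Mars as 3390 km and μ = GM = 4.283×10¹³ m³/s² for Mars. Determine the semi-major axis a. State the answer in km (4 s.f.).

a ≈ 7054 km

r = 3390 + 3590 = 6980.0 km = 6.980×10⁶ m.
Vis-viva rearranged: 1/a = 2/r − v²/μ = 2.865×10⁻⁷ − 1.448×10⁻⁷ = 1.418×10⁻⁷ m⁻¹.
a = 7.054×10⁶ m = 7053.6 km.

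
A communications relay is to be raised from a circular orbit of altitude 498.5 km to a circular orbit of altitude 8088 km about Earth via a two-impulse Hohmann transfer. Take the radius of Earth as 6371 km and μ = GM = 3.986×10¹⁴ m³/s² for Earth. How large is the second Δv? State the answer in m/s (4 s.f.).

r₁ = 6371 + 498.5 = 6869.5 km = 6.8695×10⁶ m.
r₂ = 6371 + 8088 = 14459 km = 1.4459×10⁷ m.
Transfer ellipse a_t = (r₁ + r₂)/2 = 1.066×10⁷ m.
At r₁: circular v_c1 = √(μ/r₁) = 7617 m/s; transfer-perigee v_p = √[μ(2/r₁ − 1/a_t)] = 8870 m/s.
At r₂: circular v_c2 = √(μ/r₂) = 5250 m/s; transfer-apogee v_a = √[μ(2/r₂ − 1/a_t)] = 4214 m/s.
Δv₂ = v_c2 − v_a = 1036 m/s.

Δv ≈ 1036 m/s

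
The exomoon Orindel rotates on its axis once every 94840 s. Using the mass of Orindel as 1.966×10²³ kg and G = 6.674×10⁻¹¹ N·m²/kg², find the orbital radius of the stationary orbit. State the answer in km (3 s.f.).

μ = GM = 6.674×10⁻¹¹ × 1.966×10²³ = 1.312×10¹³ m³/s².
A synchronous orbit has period T, so by Kepler's third law a = (μT²/4π²)^(1/3).
μT²/4π² = 1.312×10¹³ × (9.484×10⁴)² / 39.48 = 2.989×10²¹ m³.
a = 1.441×10⁷ m = 14406 km.

r_sync ≈ 14400 km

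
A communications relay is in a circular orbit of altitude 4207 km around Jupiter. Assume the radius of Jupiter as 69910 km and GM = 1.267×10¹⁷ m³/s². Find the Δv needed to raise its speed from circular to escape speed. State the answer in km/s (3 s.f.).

Δv ≈ 17.1 km/s

r = 69910 + 4207 = 74117 km = 7.4117×10⁷ m.
Circular speed v_c = √(μ/r) = 41350 m/s.
Escape speed v_esc = √(2μ/r) = √2 × v_c = 58470 m/s.
Δv = v_esc − v_c = 17130 m/s = 17.13 km/s.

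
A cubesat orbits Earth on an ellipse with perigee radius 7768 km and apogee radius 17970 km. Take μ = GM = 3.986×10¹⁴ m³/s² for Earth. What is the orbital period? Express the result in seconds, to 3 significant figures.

T ≈ 14500 seconds

Semi-major axis a = (r_p + r_a)/2 = (7768.0 + 17970)/2 = 12869 km = 1.287×10⁷ m.
By Kepler's third law T = 2π√(a³/μ) = 2π × 2.312×10³ = 1.453×10⁴ s.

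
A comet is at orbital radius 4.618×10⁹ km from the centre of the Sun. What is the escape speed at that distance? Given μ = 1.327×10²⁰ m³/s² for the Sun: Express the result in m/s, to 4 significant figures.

v_esc ≈ 7581 m/s

r = 4.618×10⁹ km = 4.618×10¹² m.
Escape speed v_esc = √(2μ/r) = √(2 × 1.327×10²⁰ / 4.618×10¹²) = √(5.747×10⁷) = 7581 m/s.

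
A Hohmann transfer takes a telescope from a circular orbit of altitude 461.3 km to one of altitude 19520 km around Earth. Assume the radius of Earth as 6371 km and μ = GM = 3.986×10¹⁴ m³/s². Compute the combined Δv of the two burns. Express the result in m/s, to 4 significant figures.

Δv_total ≈ 3358 m/s

r₁ = 6371 + 461.3 = 6832.3 km = 6.8323×10⁶ m.
r₂ = 6371 + 19520 = 25891 km = 2.5891×10⁷ m.
Transfer ellipse a_t = (r₁ + r₂)/2 = 1.636×10⁷ m.
At r₁: circular v_c1 = √(μ/r₁) = 7638 m/s; transfer-perigee v_p = √[μ(2/r₁ − 1/a_t)] = 9608 m/s.
Δv₁ = v_p − v_c1 = 1970 m/s.
At r₂: circular v_c2 = √(μ/r₂) = 3924 m/s; transfer-apogee v_a = √[μ(2/r₂ − 1/a_t)] = 2536 m/s.
Δv₂ = v_c2 − v_a = 1388 m/s.
Total Δv = Δv₁ + Δv₂ = 3358 m/s.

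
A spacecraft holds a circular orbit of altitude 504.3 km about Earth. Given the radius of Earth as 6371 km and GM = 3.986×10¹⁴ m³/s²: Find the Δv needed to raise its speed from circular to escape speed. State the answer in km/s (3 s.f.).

r = 6371 + 504.3 = 6875.3 km = 6.8753×10⁶ m.
Circular speed v_c = √(μ/r) = 7614 m/s.
Escape speed v_esc = √(2μ/r) = √2 × v_c = 10770 m/s.
Δv = v_esc − v_c = 3154 m/s = 3.154 km/s.

Δv ≈ 3.15 km/s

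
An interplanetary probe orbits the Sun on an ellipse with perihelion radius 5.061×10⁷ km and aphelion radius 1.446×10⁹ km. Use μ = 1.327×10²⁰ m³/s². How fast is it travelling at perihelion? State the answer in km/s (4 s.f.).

Semi-major axis a = (r_p + r_a)/2 = 7.4830×10⁸ km = 7.483×10¹¹ m.
Vis-viva: v² = μ(2/r − 1/a) = 1.327×10²⁰ × (3.952×10⁻¹¹ − 1.336×10⁻¹²) = 5.067×10⁹ m²/s².
v = 71180 m/s = 71.18 km/s.

v ≈ 71.18 km/s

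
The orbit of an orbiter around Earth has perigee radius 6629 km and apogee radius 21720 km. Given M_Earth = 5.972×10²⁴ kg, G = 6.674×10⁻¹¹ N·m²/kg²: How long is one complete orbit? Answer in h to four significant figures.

T ≈ 4.665 h

μ = GM = 6.674×10⁻¹¹ × 5.972×10²⁴ = 3.986×10¹⁴ m³/s².
Semi-major axis a = (r_p + r_a)/2 = (6629.0 + 21720)/2 = 14174 km = 1.417×10⁷ m.
By Kepler's third law T = 2π√(a³/μ) = 2π × 2.673×10³ = 1.680×10⁴ s.
= 4.665 h.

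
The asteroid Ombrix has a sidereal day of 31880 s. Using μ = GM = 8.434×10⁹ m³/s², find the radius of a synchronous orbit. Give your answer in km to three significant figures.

A synchronous orbit has period T, so by Kepler's third law a = (μT²/4π²)^(1/3).
μT²/4π² = 8.434×10⁹ × (3.188×10⁴)² / 39.48 = 2.171×10¹⁷ m³.
a = 6.010×10⁵ m = 601.04 km.

r_sync ≈ 601 km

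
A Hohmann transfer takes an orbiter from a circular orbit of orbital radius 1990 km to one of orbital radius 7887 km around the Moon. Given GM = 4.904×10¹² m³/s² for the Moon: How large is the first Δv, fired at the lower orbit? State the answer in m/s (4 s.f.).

r₁ = 1990 km = 1.990×10⁶ m.
r₂ = 7887 km = 7.887×10⁶ m.
Transfer ellipse a_t = (r₁ + r₂)/2 = 4.938×10⁶ m.
At r₁: circular v_c1 = √(μ/r₁) = 1570 m/s; transfer-perilune v_p = √[μ(2/r₁ − 1/a_t)] = 1984 m/s.
Δv₁ = v_p − v_c1 = 414.0 m/s.

Δv ≈ 414.0 m/s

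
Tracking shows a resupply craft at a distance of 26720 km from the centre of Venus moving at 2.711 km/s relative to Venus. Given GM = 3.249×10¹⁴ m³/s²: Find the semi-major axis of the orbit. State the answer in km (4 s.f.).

a ≈ 19150 km

r = 2.672×10⁷ m.
Vis-viva rearranged: 1/a = 2/r − v²/μ = 7.485×10⁻⁸ − 2.262×10⁻⁸ = 5.223×10⁻⁸ m⁻¹.
a = 1.915×10⁷ m = 19146 km.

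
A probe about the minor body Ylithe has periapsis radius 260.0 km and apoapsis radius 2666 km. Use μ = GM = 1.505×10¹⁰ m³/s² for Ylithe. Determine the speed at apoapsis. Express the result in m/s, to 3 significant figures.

Semi-major axis a = (r_p + r_a)/2 = 1463.0 km = 1.463×10⁶ m.
Vis-viva: v² = μ(2/r − 1/a) = 1.505×10¹⁰ × (7.502×10⁻⁷ − 6.835×10⁻⁷) = 1.003×10³ m²/s².
v = 31.67 m/s.

v ≈ 31.7 m/s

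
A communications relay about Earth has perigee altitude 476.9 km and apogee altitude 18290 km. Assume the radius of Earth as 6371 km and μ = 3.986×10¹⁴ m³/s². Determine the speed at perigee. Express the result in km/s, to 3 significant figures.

v ≈ 9.55 km/s

r_p = 6371 + 476.9 = 6847.9 km = 6.8479×10⁶ m.
r_a = 6371 + 18290 = 24661 km = 2.4661×10⁷ m.
Semi-major axis a = (r_p + r_a)/2 = 15754 km = 1.575×10⁷ m.
Vis-viva: v² = μ(2/r − 1/a) = 3.986×10¹⁴ × (2.921×10⁻⁷ − 6.347×10⁻⁸) = 9.111×10⁷ m²/s².
v = 9545 m/s = 9.545 km/s.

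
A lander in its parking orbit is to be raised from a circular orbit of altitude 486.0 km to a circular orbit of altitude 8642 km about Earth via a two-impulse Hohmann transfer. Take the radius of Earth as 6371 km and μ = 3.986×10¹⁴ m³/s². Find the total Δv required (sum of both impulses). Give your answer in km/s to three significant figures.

r₁ = 6371 + 486.0 = 6857.0 km = 6.8570×10⁶ m.
r₂ = 6371 + 8642 = 15013 km = 1.5013×10⁷ m.
Transfer ellipse a_t = (r₁ + r₂)/2 = 1.094×10⁷ m.
At r₁: circular v_c1 = √(μ/r₁) = 7624 m/s; transfer-perigee v_p = √[μ(2/r₁ − 1/a_t)] = 8934 m/s.
Δv₁ = v_p − v_c1 = 1309 m/s.
At r₂: circular v_c2 = √(μ/r₂) = 5153 m/s; transfer-apogee v_a = √[μ(2/r₂ − 1/a_t)] = 4080 m/s.
Δv₂ = v_c2 − v_a = 1072 m/s.
Total Δv = Δv₁ + Δv₂ = 2382 m/s = 2.382 km/s.

Δv_total ≈ 2.38 km/s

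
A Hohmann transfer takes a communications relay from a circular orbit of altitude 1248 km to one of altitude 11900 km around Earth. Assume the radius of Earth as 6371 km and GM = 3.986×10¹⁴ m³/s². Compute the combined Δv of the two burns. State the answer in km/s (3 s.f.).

Δv_total ≈ 2.45 km/s

r₁ = 6371 + 1248 = 7619.0 km = 7.6190×10⁶ m.
r₂ = 6371 + 11900 = 18271 km = 1.8271×10⁷ m.
Transfer ellipse a_t = (r₁ + r₂)/2 = 1.294×10⁷ m.
At r₁: circular v_c1 = √(μ/r₁) = 7233 m/s; transfer-perigee v_p = √[μ(2/r₁ − 1/a_t)] = 8593 m/s.
Δv₁ = v_p − v_c1 = 1360 m/s.
At r₂: circular v_c2 = √(μ/r₂) = 4671 m/s; transfer-apogee v_a = √[μ(2/r₂ − 1/a_t)] = 3583 m/s.
Δv₂ = v_c2 − v_a = 1087 m/s.
Total Δv = Δv₁ + Δv₂ = 2448 m/s = 2.448 km/s.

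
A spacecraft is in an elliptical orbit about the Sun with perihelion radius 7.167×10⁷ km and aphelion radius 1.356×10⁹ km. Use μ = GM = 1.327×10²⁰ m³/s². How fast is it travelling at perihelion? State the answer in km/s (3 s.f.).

v ≈ 59.3 km/s

Semi-major axis a = (r_p + r_a)/2 = 7.1384×10⁸ km = 7.138×10¹¹ m.
Vis-viva: v² = μ(2/r − 1/a) = 1.327×10²⁰ × (2.791×10⁻¹¹ − 1.401×10⁻¹²) = 3.517×10⁹ m²/s².
v = 59310 m/s = 59.31 km/s.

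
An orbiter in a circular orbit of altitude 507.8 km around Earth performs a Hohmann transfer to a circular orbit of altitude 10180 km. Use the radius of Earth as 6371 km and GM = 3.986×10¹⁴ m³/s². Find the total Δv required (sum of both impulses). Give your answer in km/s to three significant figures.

r₁ = 6371 + 507.8 = 6878.8 km = 6.8788×10⁶ m.
r₂ = 6371 + 10180 = 16551 km = 1.6551×10⁷ m.
Transfer ellipse a_t = (r₁ + r₂)/2 = 1.171×10⁷ m.
At r₁: circular v_c1 = √(μ/r₁) = 7612 m/s; transfer-perigee v_p = √[μ(2/r₁ − 1/a_t)] = 9048 m/s.
Δv₁ = v_p − v_c1 = 1436 m/s.
At r₂: circular v_c2 = √(μ/r₂) = 4907 m/s; transfer-apogee v_a = √[μ(2/r₂ − 1/a_t)] = 3760 m/s.
Δv₂ = v_c2 − v_a = 1147 m/s.
Total Δv = Δv₁ + Δv₂ = 2583 m/s = 2.583 km/s.

Δv_total ≈ 2.58 km/s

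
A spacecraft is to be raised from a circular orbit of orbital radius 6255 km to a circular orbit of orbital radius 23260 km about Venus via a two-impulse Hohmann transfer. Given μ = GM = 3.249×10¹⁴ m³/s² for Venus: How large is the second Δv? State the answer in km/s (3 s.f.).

Δv ≈ 1.30 km/s

r₁ = 6255 km = 6.255×10⁶ m.
r₂ = 23260 km = 2.326×10⁷ m.
Transfer ellipse a_t = (r₁ + r₂)/2 = 1.476×10⁷ m.
At r₁: circular v_c1 = √(μ/r₁) = 7207 m/s; transfer-periapsis v_p = √[μ(2/r₁ − 1/a_t)] = 9048 m/s.
At r₂: circular v_c2 = √(μ/r₂) = 3737 m/s; transfer-apoapsis v_a = √[μ(2/r₂ − 1/a_t)] = 2433 m/s.
Δv₂ = v_c2 − v_a = 1304 m/s.
= 1.304 km/s.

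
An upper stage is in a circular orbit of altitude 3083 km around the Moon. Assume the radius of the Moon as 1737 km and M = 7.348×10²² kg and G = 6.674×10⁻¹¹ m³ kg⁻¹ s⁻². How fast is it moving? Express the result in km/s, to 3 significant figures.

μ = GM = 6.674×10⁻¹¹ × 7.348×10²² = 4.904×10¹² m³/s².
r = 1737 + 3083 = 4820.0 km = 4.8200×10⁶ m.
For a circular orbit v = √(μ/r) = √(4.904×10¹² / 4.820×10⁶) = √(1.017×10⁶) = 1009 m/s.
That is 1.009 km/s.

v ≈ 1.01 km/s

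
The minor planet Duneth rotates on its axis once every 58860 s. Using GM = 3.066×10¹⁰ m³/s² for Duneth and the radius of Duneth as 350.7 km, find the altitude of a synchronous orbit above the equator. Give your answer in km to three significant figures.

h_sync ≈ 1040 km

A synchronous orbit has period T, so by Kepler's third law a = (μT²/4π²)^(1/3).
μT²/4π² = 3.066×10¹⁰ × (5.886×10⁴)² / 39.48 = 2.691×10¹⁸ m³.
a = 1.391×10⁶ m = 1390.9 km.
Altitude h = a − R = 1390.9 − 350.7 = 1040.2 km.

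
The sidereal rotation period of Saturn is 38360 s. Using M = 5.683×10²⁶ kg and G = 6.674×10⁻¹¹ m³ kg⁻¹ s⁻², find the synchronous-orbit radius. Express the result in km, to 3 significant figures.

r_sync ≈ 1.12×10⁵ km

μ = GM = 6.674×10⁻¹¹ × 5.683×10²⁶ = 3.793×10¹⁶ m³/s².
A synchronous orbit has period T, so by Kepler's third law a = (μT²/4π²)^(1/3).
μT²/4π² = 3.793×10¹⁶ × (3.836×10⁴)² / 39.48 = 1.414×10²⁴ m³.
a = 1.122×10⁸ m = 1.1223×10⁵ km.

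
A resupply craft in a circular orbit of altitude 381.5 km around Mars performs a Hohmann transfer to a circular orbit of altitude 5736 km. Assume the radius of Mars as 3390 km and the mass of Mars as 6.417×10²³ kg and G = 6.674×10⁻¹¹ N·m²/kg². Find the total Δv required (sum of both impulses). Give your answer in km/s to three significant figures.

Δv_total ≈ 1.15 km/s

μ = GM = 6.674×10⁻¹¹ × 6.417×10²³ = 4.283×10¹³ m³/s².
r₁ = 3390 + 381.5 = 3771.5 km = 3.7715×10⁶ m.
r₂ = 3390 + 5736 = 9126.0 km = 9.1260×10⁶ m.
Transfer ellipse a_t = (r₁ + r₂)/2 = 6.449×10⁶ m.
At r₁: circular v_c1 = √(μ/r₁) = 3370 m/s; transfer-periapsis v_p = √[μ(2/r₁ − 1/a_t)] = 4009 m/s.
Δv₁ = v_p − v_c1 = 638.9 m/s.
At r₂: circular v_c2 = √(μ/r₂) = 2166 m/s; transfer-apoapsis v_a = √[μ(2/r₂ − 1/a_t)] = 1657 m/s.
Δv₂ = v_c2 − v_a = 509.6 m/s.
Total Δv = Δv₁ + Δv₂ = 1149 m/s = 1.149 km/s.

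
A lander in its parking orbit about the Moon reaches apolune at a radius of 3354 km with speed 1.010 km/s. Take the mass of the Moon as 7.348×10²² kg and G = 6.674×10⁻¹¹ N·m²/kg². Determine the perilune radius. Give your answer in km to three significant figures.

perilune radius ≈ 1800 km

μ = GM = 6.674×10⁻¹¹ × 7.348×10²² = 4.904×10¹² m³/s².
r_a = 3.354×10⁶ m.
Specific energy ε = v²/2 − μ/r = -9.521×10⁵ J/kg, so a = −μ/(2ε) = 2.575×10⁶ m.
The apsides satisfy r_p + r_a = 2a, so the perilune radius is 2a − r_a = 1.797×10⁶ m = 1796.8 km.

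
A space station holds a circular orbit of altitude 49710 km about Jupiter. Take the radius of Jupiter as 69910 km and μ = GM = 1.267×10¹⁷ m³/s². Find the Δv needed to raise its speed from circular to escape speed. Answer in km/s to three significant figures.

r = 69910 + 49710 = 119620 km = 1.1962×10⁸ m.
Circular speed v_c = √(μ/r) = 32550 m/s.
Escape speed v_esc = √(2μ/r) = √2 × v_c = 46030 m/s.
Δv = v_esc − v_c = 13480 m/s = 13.48 km/s.

Δv ≈ 13.5 km/s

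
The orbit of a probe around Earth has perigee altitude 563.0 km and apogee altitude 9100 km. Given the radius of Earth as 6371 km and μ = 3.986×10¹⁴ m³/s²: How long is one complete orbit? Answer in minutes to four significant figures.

T ≈ 196.7 minutes

r_p = 6371 + 563.0 = 6934.0 km = 6.9340×10⁶ m.
r_a = 6371 + 9100 = 15471 km = 1.5471×10⁷ m.
Semi-major axis a = (r_p + r_a)/2 = (6934.0 + 15471)/2 = 11202 km = 1.120×10⁷ m.
By Kepler's third law T = 2π√(a³/μ) = 2π × 1.878×10³ = 1.180×10⁴ s.
= 196.7 minutes.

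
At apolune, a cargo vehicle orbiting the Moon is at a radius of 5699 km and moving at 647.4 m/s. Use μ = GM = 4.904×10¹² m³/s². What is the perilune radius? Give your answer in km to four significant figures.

r_a = 5.699×10⁶ m.
Specific energy ε = v²/2 − μ/r = -6.509×10⁵ J/kg, so a = −μ/(2ε) = 3.767×10⁶ m.
The apsides satisfy r_p + r_a = 2a, so the perilune radius is 2a − r_a = 1.835×10⁶ m = 1834.7 km.

perilune radius ≈ 1835 km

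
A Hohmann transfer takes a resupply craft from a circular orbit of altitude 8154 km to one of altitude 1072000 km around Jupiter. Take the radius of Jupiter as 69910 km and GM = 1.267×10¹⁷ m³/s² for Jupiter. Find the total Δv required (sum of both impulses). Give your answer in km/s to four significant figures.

Δv_total ≈ 21.60 km/s

r₁ = 69910 + 8154 = 78064 km = 7.8064×10⁷ m.
r₂ = 69910 + 1072000 = 1141900 km = 1.1419×10⁹ m.
Transfer ellipse a_t = (r₁ + r₂)/2 = 6.100×10⁸ m.
At r₁: circular v_c1 = √(μ/r₁) = 40290 m/s; transfer-perijove v_p = √[μ(2/r₁ − 1/a_t)] = 55120 m/s.
Δv₁ = v_p − v_c1 = 14830 m/s.
At r₂: circular v_c2 = √(μ/r₂) = 10530 m/s; transfer-apojove v_a = √[μ(2/r₂ − 1/a_t)] = 3768 m/s.
Δv₂ = v_c2 − v_a = 6765 m/s.
Total Δv = Δv₁ + Δv₂ = 21600 m/s = 21.60 km/s.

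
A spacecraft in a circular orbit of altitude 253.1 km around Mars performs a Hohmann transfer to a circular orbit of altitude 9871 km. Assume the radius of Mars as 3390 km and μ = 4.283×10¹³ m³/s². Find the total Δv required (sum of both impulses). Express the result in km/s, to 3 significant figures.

Δv_total ≈ 1.48 km/s

r₁ = 3390 + 253.1 = 3643.1 km = 3.6431×10⁶ m.
r₂ = 3390 + 9871 = 13261 km = 1.3261×10⁷ m.
Transfer ellipse a_t = (r₁ + r₂)/2 = 8.452×10⁶ m.
At r₁: circular v_c1 = √(μ/r₁) = 3429 m/s; transfer-periapsis v_p = √[μ(2/r₁ − 1/a_t)] = 4295 m/s.
Δv₁ = v_p − v_c1 = 866.1 m/s.
At r₂: circular v_c2 = √(μ/r₂) = 1797 m/s; transfer-apoapsis v_a = √[μ(2/r₂ − 1/a_t)] = 1180 m/s.
Δv₂ = v_c2 − v_a = 617.3 m/s.
Total Δv = Δv₁ + Δv₂ = 1483 m/s = 1.483 km/s.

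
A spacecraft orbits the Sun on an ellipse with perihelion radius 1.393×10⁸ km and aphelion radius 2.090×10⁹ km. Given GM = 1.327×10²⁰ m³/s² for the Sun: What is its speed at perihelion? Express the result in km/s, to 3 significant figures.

Semi-major axis a = (r_p + r_a)/2 = 1.1146×10⁹ km = 1.115×10¹² m.
Vis-viva: v² = μ(2/r − 1/a) = 1.327×10²⁰ × (1.436×10⁻¹¹ − 8.971×10⁻¹³) = 1.786×10⁹ m²/s².
v = 42260 m/s = 42.26 km/s.

v ≈ 42.3 km/s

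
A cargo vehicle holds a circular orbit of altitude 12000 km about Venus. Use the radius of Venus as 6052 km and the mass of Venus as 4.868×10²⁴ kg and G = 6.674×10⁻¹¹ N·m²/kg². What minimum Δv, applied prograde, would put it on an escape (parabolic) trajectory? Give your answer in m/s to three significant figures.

μ = GM = 6.674×10⁻¹¹ × 4.868×10²⁴ = 3.249×10¹⁴ m³/s².
r = 6052 + 12000 = 18052 km = 1.8052×10⁷ m.
Circular speed v_c = √(μ/r) = 4242 m/s.
Escape speed v_esc = √(2μ/r) = √2 × v_c = 6000 m/s.
Δv = v_esc − v_c = 1757 m/s.

Δv ≈ 1760 m/s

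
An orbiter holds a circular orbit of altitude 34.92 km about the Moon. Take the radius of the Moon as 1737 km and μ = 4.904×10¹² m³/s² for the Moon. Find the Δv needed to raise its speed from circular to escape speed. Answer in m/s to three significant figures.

Δv ≈ 689 m/s

r = 1737 + 34.92 = 1771.9 km = 1.7719×10⁶ m.
Circular speed v_c = √(μ/r) = 1664 m/s.
Escape speed v_esc = √(2μ/r) = √2 × v_c = 2353 m/s.
Δv = v_esc − v_c = 689.1 m/s.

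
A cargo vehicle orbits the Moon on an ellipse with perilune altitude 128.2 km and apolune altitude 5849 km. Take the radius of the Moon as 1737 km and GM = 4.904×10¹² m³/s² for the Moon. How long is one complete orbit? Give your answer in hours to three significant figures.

r_p = 1737 + 128.2 = 1865.2 km = 1.8652×10⁶ m.
r_a = 1737 + 5849 = 7586.0 km = 7.5860×10⁶ m.
Semi-major axis a = (r_p + r_a)/2 = (1865.2 + 7586.0)/2 = 4725.6 km = 4.726×10⁶ m.
By Kepler's third law T = 2π√(a³/μ) = 2π × 4.639×10³ = 2.915×10⁴ s.
= 8.096 hours.

T ≈ 8.10 hours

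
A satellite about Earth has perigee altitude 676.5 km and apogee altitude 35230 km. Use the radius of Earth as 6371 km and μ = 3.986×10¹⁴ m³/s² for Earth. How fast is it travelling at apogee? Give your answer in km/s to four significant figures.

v ≈ 1.666 km/s

r_p = 6371 + 676.5 = 7047.5 km = 7.0475×10⁶ m.
r_a = 6371 + 35230 = 41601 km = 4.1601×10⁷ m.
Semi-major axis a = (r_p + r_a)/2 = 24324 km = 2.432×10⁷ m.
Vis-viva: v² = μ(2/r − 1/a) = 3.986×10¹⁴ × (4.808×10⁻⁸ − 4.111×10⁻⁸) = 2.776×10⁶ m²/s².
v = 1666 m/s = 1.666 km/s.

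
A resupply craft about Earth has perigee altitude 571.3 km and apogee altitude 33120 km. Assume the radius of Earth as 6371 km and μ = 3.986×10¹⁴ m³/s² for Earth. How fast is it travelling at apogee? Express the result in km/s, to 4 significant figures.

v ≈ 1.737 km/s

r_p = 6371 + 571.3 = 6942.3 km = 6.9423×10⁶ m.
r_a = 6371 + 33120 = 39491 km = 3.9491×10⁷ m.
Semi-major axis a = (r_p + r_a)/2 = 23217 km = 2.322×10⁷ m.
Vis-viva: v² = μ(2/r − 1/a) = 3.986×10¹⁴ × (5.064×10⁻⁸ − 4.307×10⁻⁸) = 3.018×10⁶ m²/s².
v = 1737 m/s = 1.737 km/s.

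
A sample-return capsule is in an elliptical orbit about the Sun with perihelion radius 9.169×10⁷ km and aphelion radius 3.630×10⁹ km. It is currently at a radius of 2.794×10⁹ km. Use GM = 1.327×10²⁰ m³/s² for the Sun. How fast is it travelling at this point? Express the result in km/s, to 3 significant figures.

v ≈ 4.87 km/s

Semi-major axis a = (r_p + r_a)/2 = 1.8608×10⁹ km = 1.861×10¹² m.
Vis-viva: v² = μ(2/r − 1/a) = 1.327×10²⁰ × (7.158×10⁻¹³ − 5.374×10⁻¹³) = 2.368×10⁷ m²/s².
v = 4866 m/s = 4.866 km/s.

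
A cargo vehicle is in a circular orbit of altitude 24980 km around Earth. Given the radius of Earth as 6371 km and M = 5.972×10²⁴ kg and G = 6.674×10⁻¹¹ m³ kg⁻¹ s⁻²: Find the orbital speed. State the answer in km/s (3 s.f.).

v ≈ 3.57 km/s

μ = GM = 6.674×10⁻¹¹ × 5.972×10²⁴ = 3.986×10¹⁴ m³/s².
r = 6371 + 24980 = 31351 km = 3.1351×10⁷ m.
For a circular orbit v = √(μ/r) = √(3.986×10¹⁴ / 3.135×10⁷) = √(1.271×10⁷) = 3566 m/s.
That is 3.566 km/s.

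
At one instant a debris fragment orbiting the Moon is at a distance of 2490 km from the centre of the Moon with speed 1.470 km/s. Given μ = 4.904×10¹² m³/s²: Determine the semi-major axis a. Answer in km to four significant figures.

r = 2.490×10⁶ m.
Specific orbital energy ε = v²/2 − μ/r = (1470)²/2 − 4.904×10¹²/2.490×10⁶ = -8.890×10⁵ J/kg.
Since ε = −μ/(2a), a = −μ/(2ε) = 2.758×10⁶ m = 2758.1 km.

a ≈ 2758 km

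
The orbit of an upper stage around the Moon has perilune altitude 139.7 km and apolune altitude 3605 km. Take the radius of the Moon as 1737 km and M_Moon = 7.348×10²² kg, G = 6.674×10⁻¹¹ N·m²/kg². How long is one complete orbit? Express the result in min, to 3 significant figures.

μ = GM = 6.674×10⁻¹¹ × 7.348×10²² = 4.904×10¹² m³/s².
r_p = 1737 + 139.7 = 1876.7 km = 1.8767×10⁶ m.
r_a = 1737 + 3605 = 5342.0 km = 5.3420×10⁶ m.
Semi-major axis a = (r_p + r_a)/2 = (1876.7 + 5342.0)/2 = 3609.3 km = 3.609×10⁶ m.
By Kepler's third law T = 2π√(a³/μ) = 2π × 3.096×10³ = 1.946×10⁴ s.
= 324.3 min.

T ≈ 324 min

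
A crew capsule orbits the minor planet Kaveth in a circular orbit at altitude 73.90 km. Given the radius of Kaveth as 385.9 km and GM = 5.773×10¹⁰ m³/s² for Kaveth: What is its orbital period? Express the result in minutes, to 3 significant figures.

T ≈ 136 minutes

r = 385.9 + 73.90 = 459.80 km = 4.5980×10⁵ m.
Kepler's third law: T = 2π√(r³/μ) = 2π√((4.598×10⁵)³ / 5.773×10¹⁰).
r³/μ = 1.684×10⁶ s², so T = 2π × 1.298×10³ = 8.153×10³ s.
Converting: 8.153×10³ s ÷ 60.00 = 135.9 minutes.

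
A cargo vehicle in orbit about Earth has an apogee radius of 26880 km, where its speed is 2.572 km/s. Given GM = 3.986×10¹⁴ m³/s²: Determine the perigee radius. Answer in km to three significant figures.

r_a = 2.688×10⁷ m.
Specific energy ε = v²/2 − μ/r = -1.152×10⁷ J/kg, so a = −μ/(2ε) = 1.730×10⁷ m.
The apsides satisfy r_p + r_a = 2a, so the perigee radius is 2a − r_a = 7.717×10⁶ m = 7716.9 km.

perigee radius ≈ 7720 km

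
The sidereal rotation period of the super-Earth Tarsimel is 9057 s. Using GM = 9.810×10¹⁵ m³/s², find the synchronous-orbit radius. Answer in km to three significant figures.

r_sync ≈ 27300 km

A synchronous orbit has period T, so by Kepler's third law a = (μT²/4π²)^(1/3).
μT²/4π² = 9.810×10¹⁵ × (9.057×10³)² / 39.48 = 2.038×10²² m³.
a = 2.732×10⁷ m = 27317 km.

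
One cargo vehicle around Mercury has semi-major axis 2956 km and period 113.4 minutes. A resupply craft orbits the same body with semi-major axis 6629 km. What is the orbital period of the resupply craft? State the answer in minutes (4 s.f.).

Kepler's third law: T² ∝ a³, so T₂ = T₁ (a₂/a₁)^(3/2).
a₂/a₁ = 2.243, (a₂/a₁)^(3/2) = 3.358.
T₂ = 113.4 × 3.358 = 380.8 minutes.

T₂ ≈ 380.8 minutes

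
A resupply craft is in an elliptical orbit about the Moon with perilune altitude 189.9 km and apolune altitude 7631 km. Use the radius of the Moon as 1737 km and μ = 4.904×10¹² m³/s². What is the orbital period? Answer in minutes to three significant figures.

T ≈ 635 minutes

r_p = 1737 + 189.9 = 1926.9 km = 1.9269×10⁶ m.
r_a = 1737 + 7631 = 9368.0 km = 9.3680×10⁶ m.
Semi-major axis a = (r_p + r_a)/2 = (1926.9 + 9368.0)/2 = 5647.4 km = 5.647×10⁶ m.
By Kepler's third law T = 2π√(a³/μ) = 2π × 6.060×10³ = 3.808×10⁴ s.
= 634.6 minutes.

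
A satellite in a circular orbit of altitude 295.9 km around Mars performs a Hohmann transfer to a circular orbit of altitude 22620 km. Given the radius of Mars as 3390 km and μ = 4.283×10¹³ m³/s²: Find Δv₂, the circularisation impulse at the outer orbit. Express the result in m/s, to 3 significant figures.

Δv ≈ 644 m/s

r₁ = 3390 + 295.9 = 3685.9 km = 3.6859×10⁶ m.
r₂ = 3390 + 22620 = 26010 km = 2.6010×10⁷ m.
Transfer ellipse a_t = (r₁ + r₂)/2 = 1.485×10⁷ m.
At r₁: circular v_c1 = √(μ/r₁) = 3409 m/s; transfer-periapsis v_p = √[μ(2/r₁ − 1/a_t)] = 4512 m/s.
At r₂: circular v_c2 = √(μ/r₂) = 1283 m/s; transfer-apoapsis v_a = √[μ(2/r₂ − 1/a_t)] = 639.4 m/s.
Δv₂ = v_c2 − v_a = 643.9 m/s.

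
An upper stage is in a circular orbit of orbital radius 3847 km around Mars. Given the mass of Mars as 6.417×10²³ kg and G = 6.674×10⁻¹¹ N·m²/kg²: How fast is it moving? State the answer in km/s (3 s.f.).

v ≈ 3.34 km/s

μ = GM = 6.674×10⁻¹¹ × 6.417×10²³ = 4.283×10¹³ m³/s².
r = 3847 km = 3.847×10⁶ m.
For a circular orbit v = √(μ/r) = √(4.283×10¹³ / 3.847×10⁶) = √(1.113×10⁷) = 3337 m/s.
That is 3.337 km/s.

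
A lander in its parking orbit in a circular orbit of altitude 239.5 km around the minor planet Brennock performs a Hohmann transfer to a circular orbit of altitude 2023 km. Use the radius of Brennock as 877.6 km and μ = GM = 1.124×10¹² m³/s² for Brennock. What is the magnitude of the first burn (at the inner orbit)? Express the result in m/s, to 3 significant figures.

r₁ = 877.6 + 239.5 = 1117.1 km = 1.1171×10⁶ m.
r₂ = 877.6 + 2023 = 2900.6 km = 2.9006×10⁶ m.
Transfer ellipse a_t = (r₁ + r₂)/2 = 2.009×10⁶ m.
At r₁: circular v_c1 = √(μ/r₁) = 1003 m/s; transfer-periapsis v_p = √[μ(2/r₁ − 1/a_t)] = 1205 m/s.
Δv₁ = v_p − v_c1 = 202.3 m/s.

Δv ≈ 202 m/s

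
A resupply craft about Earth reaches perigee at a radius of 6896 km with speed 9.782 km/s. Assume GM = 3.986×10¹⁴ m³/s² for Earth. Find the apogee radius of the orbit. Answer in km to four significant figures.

apogee radius ≈ 33130 km

r_p = 6.896×10⁶ m.
Specific energy ε = v²/2 − μ/r = -9.958×10⁶ J/kg, so a = −μ/(2ε) = 2.001×10⁷ m.
The apsides satisfy r_p + r_a = 2a, so the apogee radius is 2a − r_p = 3.313×10⁷ m = 33133 km.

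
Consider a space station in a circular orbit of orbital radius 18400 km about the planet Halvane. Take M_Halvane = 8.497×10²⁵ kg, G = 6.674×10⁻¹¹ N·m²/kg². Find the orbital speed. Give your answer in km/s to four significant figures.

v ≈ 17.56 km/s

μ = GM = 6.674×10⁻¹¹ × 8.497×10²⁵ = 5.671×10¹⁵ m³/s².
r = 18400 km = 1.840×10⁷ m.
For a circular orbit v = √(μ/r) = √(5.671×10¹⁵ / 1.840×10⁷) = √(3.082×10⁸) = 17560 m/s.
That is 17.56 km/s.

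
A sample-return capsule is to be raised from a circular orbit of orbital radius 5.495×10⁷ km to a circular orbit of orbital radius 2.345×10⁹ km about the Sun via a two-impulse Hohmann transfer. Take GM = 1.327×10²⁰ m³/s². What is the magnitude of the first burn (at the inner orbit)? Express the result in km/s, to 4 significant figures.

Δv ≈ 19.56 km/s

r₁ = 5.495×10⁷ km = 5.495×10¹⁰ m.
r₂ = 2.345×10⁹ km = 2.345×10¹² m.
Transfer ellipse a_t = (r₁ + r₂)/2 = 1.200×10¹² m.
At r₁: circular v_c1 = √(μ/r₁) = 49140 m/s; transfer-perihelion v_p = √[μ(2/r₁ − 1/a_t)] = 68700 m/s.
Δv₁ = v_p − v_c1 = 19560 m/s.
= 19.56 km/s.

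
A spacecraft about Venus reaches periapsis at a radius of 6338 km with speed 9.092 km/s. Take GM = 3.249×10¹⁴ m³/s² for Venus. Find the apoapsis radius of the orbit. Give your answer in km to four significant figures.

apoapsis radius ≈ 26380 km

r_p = 6.338×10⁶ m.
Specific energy ε = v²/2 − μ/r = -9.930×10⁶ J/kg, so a = −μ/(2ε) = 1.636×10⁷ m.
The apsides satisfy r_p + r_a = 2a, so the apoapsis radius is 2a − r_p = 2.638×10⁷ m = 26381 km.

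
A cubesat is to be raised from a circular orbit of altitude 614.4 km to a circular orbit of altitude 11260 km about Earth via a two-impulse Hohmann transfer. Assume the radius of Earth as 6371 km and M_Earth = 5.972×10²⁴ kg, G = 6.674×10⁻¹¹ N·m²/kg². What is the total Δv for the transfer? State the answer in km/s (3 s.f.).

μ = GM = 6.674×10⁻¹¹ × 5.972×10²⁴ = 3.986×10¹⁴ m³/s².
r₁ = 6371 + 614.4 = 6985.4 km = 6.9854×10⁶ m.
r₂ = 6371 + 11260 = 17631 km = 1.7631×10⁷ m.
Transfer ellipse a_t = (r₁ + r₂)/2 = 1.231×10⁷ m.
At r₁: circular v_c1 = √(μ/r₁) = 7554 m/s; transfer-perigee v_p = √[μ(2/r₁ − 1/a_t)] = 9041 m/s.
Δv₁ = v_p − v_c1 = 1487 m/s.
At r₂: circular v_c2 = √(μ/r₂) = 4755 m/s; transfer-apogee v_a = √[μ(2/r₂ − 1/a_t)] = 3582 m/s.
Δv₂ = v_c2 − v_a = 1173 m/s.
Total Δv = Δv₁ + Δv₂ = 2660 m/s = 2.660 km/s.

Δv_total ≈ 2.66 km/s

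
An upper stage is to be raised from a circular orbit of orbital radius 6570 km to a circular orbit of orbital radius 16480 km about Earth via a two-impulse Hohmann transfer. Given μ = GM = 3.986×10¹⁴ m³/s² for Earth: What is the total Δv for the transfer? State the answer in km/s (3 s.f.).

Δv_total ≈ 2.73 km/s

r₁ = 6570 km = 6.570×10⁶ m.
r₂ = 16480 km = 1.648×10⁷ m.
Transfer ellipse a_t = (r₁ + r₂)/2 = 1.152×10⁷ m.
At r₁: circular v_c1 = √(μ/r₁) = 7789 m/s; transfer-perigee v_p = √[μ(2/r₁ − 1/a_t)] = 9314 m/s.
Δv₁ = v_p − v_c1 = 1525 m/s.
At r₂: circular v_c2 = √(μ/r₂) = 4918 m/s; transfer-apogee v_a = √[μ(2/r₂ − 1/a_t)] = 3713 m/s.
Δv₂ = v_c2 − v_a = 1205 m/s.
Total Δv = Δv₁ + Δv₂ = 2730 m/s = 2.730 km/s.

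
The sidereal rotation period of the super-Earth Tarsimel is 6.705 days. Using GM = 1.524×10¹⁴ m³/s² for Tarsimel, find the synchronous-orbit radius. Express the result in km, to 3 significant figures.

T = 6.705 days = 5.793×10⁵ s.
A synchronous orbit has period T, so by Kepler's third law a = (μT²/4π²)^(1/3).
μT²/4π² = 1.524×10¹⁴ × (5.793×10⁵)² / 39.48 = 1.296×10²⁴ m³.
a = 1.090×10⁸ m = 1.0901×10⁵ km.

r_sync ≈ 1.09×10⁵ km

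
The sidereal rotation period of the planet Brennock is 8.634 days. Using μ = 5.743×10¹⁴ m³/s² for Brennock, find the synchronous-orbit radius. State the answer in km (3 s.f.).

r_sync ≈ 2.01×10⁵ km

T = 8.634 days = 7.460×10⁵ s.
A synchronous orbit has period T, so by Kepler's third law a = (μT²/4π²)^(1/3).
μT²/4π² = 5.743×10¹⁴ × (7.460×10⁵)² / 39.48 = 8.095×10²⁴ m³.
a = 2.008×10⁸ m = 2.0079×10⁵ km.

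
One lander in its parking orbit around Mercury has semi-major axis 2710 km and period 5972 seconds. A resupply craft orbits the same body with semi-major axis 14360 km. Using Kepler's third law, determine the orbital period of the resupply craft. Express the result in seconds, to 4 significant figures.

T₂ ≈ 72840 seconds

Kepler's third law: T² ∝ a³, so T₂ = T₁ (a₂/a₁)^(3/2).
a₂/a₁ = 5.299, (a₂/a₁)^(3/2) = 12.20.
T₂ = 5972 × 12.20 = 72840 seconds.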